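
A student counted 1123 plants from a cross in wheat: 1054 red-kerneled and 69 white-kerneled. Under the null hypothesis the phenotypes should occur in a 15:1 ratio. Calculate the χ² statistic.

Total ratio parts = 16. Expected numbers out of 1123:
  red-kerneled: 1123 × 15/16 = 1052.8125
  white-kerneled: 1123 × 1/16 = 70.1875
χ² = Σ (O − E)² / E
  red-kerneled: (1054 − 1052.8125)² / 1052.8125 = 0.0013
  white-kerneled: (69 − 70.1875)² / 70.1875 = 0.0201
χ² = 0.0013 + 0.0201 = 0.0214 ≈ 0.021

0.021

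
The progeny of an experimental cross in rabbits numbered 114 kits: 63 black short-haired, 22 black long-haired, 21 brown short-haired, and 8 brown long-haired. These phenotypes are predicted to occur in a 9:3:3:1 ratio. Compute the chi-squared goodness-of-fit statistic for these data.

Expected counts for N = 114 under a 9:3:3:1 ratio (total parts = 16):
  black short-haired: 114 × 9/16 = 64.125
  black long-haired: 114 × 3/16 = 21.375
  brown short-haired: 114 × 3/16 = 21.375
  brown long-haired: 114 × 1/16 = 7.125
χ² = Σ (O − E)² / E
  black short-haired: (63 − 64.125)² / 64.125 = 0.0197
  black long-haired: (22 − 21.375)² / 21.375 = 0.0183
  brown short-haired: (21 − 21.375)² / 21.375 = 0.0066
  brown long-haired: (8 − 7.125)² / 7.125 = 0.1075
χ² = 0.0197 + 0.0183 + 0.0066 + 0.1075 = 0.1521 ≈ 0.152

0.152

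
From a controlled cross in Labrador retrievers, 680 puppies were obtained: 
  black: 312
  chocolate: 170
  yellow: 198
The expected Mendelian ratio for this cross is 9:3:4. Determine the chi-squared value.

Expected counts for N = 680 under a 9:3:4 ratio (total parts = 16):
  black: 680 × 9/16 = 382.5
  chocolate: 680 × 3/16 = 127.5
  yellow: 680 × 4/16 = 170
χ² = Σ (O − E)² / E
  black: (312 − 382.5)² / 382.5 = 12.9941
  chocolate: (170 − 127.5)² / 127.5 = 14.1667
  yellow: (198 − 170)² / 170 = 4.6118
χ² = 12.9941 + 14.1667 + 4.6118 = 31.7726 ≈ 31.773

31.773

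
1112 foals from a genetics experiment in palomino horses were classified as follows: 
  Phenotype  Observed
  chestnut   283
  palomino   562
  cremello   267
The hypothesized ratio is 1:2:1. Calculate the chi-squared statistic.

The 1:2:1 ratio has 4 parts, so with N = 1112 the expected counts are:
  chestnut: 1112 × 1/4 = 278
  palomino: 1112 × 2/4 = 556
  cremello: 1112 × 1/4 = 278
χ² = Σ (O − E)² / E
  chestnut: (283 − 278)² / 278 = 0.0899
  palomino: (562 − 556)² / 556 = 0.0647
  cremello: (267 − 278)² / 278 = 0.4353
χ² = 0.0899 + 0.0647 + 0.4353 = 0.5899 ≈ 0.590

0.590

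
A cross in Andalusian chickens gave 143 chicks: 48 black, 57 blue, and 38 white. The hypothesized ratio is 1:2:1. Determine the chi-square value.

Total ratio parts = 4. Expected numbers out of 143:
  black: 143 × 1/4 = 35.75
  blue: 143 × 2/4 = 71.5
  white: 143 × 1/4 = 35.75
χ² = Σ (O − E)² / E
  black: (48 − 35.75)² / 35.75 = 4.1976
  blue: (57 − 71.5)² / 71.5 = 2.9406
  white: (38 − 35.75)² / 35.75 = 0.1416
χ² = 4.1976 + 2.9406 + 0.1416 = 7.2798 ≈ 7.280

7.280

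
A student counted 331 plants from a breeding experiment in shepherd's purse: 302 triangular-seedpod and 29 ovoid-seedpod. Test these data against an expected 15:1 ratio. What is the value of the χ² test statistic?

3.563

The 15:1 ratio has 16 parts, so with N = 331 the expected counts are:
  triangular-seedpod: 331 × 15/16 = 310.3125
  ovoid-seedpod: 331 × 1/16 = 20.6875
χ² = Σ (O − E)² / E
  triangular-seedpod: (302 − 310.3125)² / 310.3125 = 0.2227
  ovoid-seedpod: (29 − 20.6875)² / 20.6875 = 3.3401
χ² = 0.2227 + 3.3401 = 3.5628 ≈ 3.563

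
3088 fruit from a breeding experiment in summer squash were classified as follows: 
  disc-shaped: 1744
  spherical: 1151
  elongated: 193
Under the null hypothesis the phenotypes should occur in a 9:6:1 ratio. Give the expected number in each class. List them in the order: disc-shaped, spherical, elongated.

Expected counts for N = 3088 under a 9:6:1 ratio (total parts = 16):
  disc-shaped: 3088 × 9/16 = 1737
  spherical: 3088 × 6/16 = 1158
  elongated: 3088 × 1/16 = 193

1737, 1158, 193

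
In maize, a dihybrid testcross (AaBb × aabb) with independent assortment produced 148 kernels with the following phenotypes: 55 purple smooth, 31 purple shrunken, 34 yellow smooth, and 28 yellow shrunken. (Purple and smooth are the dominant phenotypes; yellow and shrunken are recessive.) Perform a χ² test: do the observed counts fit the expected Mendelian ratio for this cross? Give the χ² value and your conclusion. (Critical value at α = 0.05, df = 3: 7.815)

12.162; not consistent

A dihybrid testcross with independent assortment gives a 1:1:1:1 ratio.
Total ratio parts = 4. Expected numbers out of 148:
  purple smooth: 148 × 1/4 = 37
  purple shrunken: 148 × 1/4 = 37
  yellow smooth: 148 × 1/4 = 37
  yellow shrunken: 148 × 1/4 = 37
χ² = Σ (O − E)² / E
  purple smooth: (55 − 37)² / 37 = 8.7568
  purple shrunken: (31 − 37)² / 37 = 0.9730
  yellow smooth: (34 − 37)² / 37 = 0.2432
  yellow shrunken: (28 − 37)² / 37 = 2.1892
χ² = 8.7568 + 0.9730 + 0.2432 + 2.1892 = 12.1622 ≈ 12.162
Degrees of freedom = 4 − 1 = 3; critical value at α = 0.05 is 7.815.
Since 12.162 > 7.815, we reject the null hypothesis — the data do not fit the 1:1:1:1 ratio.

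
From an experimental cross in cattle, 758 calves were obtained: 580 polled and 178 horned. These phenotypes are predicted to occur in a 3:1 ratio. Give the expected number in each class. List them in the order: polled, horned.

The 3:1 ratio has 4 parts, so with N = 758 the expected counts are:
  polled: 758 × 3/4 = 568.5
  horned: 758 × 1/4 = 189.5

568.5, 189.5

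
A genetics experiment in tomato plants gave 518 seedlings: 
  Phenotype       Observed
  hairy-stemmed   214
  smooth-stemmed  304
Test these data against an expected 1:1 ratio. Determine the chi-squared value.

Expected counts for N = 518 under a 1:1 ratio (total parts = 2):
  hairy-stemmed: 518 × 1/2 = 259
  smooth-stemmed: 518 × 1/2 = 259
χ² = Σ (O − E)² / E
  hairy-stemmed: (214 − 259)² / 259 = 7.8185
  smooth-stemmed: (304 − 259)² / 259 = 7.8185
χ² = 7.8185 + 7.8185 = 15.637

15.637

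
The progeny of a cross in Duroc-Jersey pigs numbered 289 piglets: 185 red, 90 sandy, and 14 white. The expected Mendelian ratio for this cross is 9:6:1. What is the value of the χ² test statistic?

7.126

Expected counts for N = 289 under a 9:6:1 ratio (total parts = 16):
  red: 289 × 9/16 = 162.5625
  sandy: 289 × 6/16 = 108.375
  white: 289 × 1/16 = 18.0625
χ² = Σ (O − E)² / E
  red: (185 − 162.5625)² / 162.5625 = 3.0969
  sandy: (90 − 108.375)² / 108.375 = 3.1155
  white: (14 − 18.0625)² / 18.0625 = 0.9137
χ² = 3.0969 + 3.1155 + 0.9137 = 7.1261 ≈ 7.126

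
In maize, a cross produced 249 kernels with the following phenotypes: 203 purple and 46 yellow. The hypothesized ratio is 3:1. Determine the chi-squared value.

5.656

The 3:1 ratio has 4 parts, so with N = 249 the expected counts are:
  purple: 249 × 3/4 = 186.75
  yellow: 249 × 1/4 = 62.25
χ² = Σ (O − E)² / E
  purple: (203 − 186.75)² / 186.75 = 1.4140
  yellow: (46 − 62.25)² / 62.25 = 4.2420
χ² = 1.4140 + 4.2420 = 5.656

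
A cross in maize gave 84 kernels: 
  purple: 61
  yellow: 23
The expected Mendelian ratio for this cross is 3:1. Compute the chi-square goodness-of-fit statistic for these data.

The 3:1 ratio has 4 parts, so with N = 84 the expected counts are:
  purple: 84 × 3/4 = 63
  yellow: 84 × 1/4 = 21
χ² = Σ (O − E)² / E
  purple: (61 − 63)² / 63 = 0.0635
  yellow: (23 − 21)² / 21 = 0.1905
χ² = 0.0635 + 0.1905 = 0.254

0.254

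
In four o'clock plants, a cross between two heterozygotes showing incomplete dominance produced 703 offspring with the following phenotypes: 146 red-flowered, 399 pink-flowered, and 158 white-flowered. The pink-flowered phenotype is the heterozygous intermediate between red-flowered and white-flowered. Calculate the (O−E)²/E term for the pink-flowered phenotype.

6.419

With incomplete dominance, a heterozygote × heterozygote cross gives a 1:2:1 phenotypic ratio.
Expected counts for N = 703 under a 1:2:1 ratio (total parts = 4):
  red-flowered: 703 × 1/4 = 175.75
  pink-flowered: 703 × 2/4 = 351.5
  white-flowered: 703 × 1/4 = 175.75
Contribution of pink-flowered: (399 − 351.5)² / 351.5 = 6.4189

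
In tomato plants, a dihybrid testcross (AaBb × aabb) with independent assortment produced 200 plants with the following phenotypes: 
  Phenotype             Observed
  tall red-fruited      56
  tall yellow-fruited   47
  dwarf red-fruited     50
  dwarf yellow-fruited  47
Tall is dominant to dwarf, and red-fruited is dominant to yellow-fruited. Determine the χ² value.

A dihybrid testcross with independent assortment gives a 1:1:1:1 ratio.
Under the 1:1:1:1 hypothesis (Σ ratio = 4, N = 200):
  tall red-fruited: 200 × 1/4 = 50
  tall yellow-fruited: 200 × 1/4 = 50
  dwarf red-fruited: 200 × 1/4 = 50
  dwarf yellow-fruited: 200 × 1/4 = 50
χ² = Σ (O − E)² / E
  tall red-fruited: (56 − 50)² / 50 = 0.7200
  tall yellow-fruited: (47 − 50)² / 50 = 0.1800
  dwarf red-fruited: (50 − 50)² / 50 = 0.0000
  dwarf yellow-fruited: (47 − 50)² / 50 = 0.1800
χ² = 0.7200 + 0.1800 + 0.0000 + 0.1800 = 1.080

1.080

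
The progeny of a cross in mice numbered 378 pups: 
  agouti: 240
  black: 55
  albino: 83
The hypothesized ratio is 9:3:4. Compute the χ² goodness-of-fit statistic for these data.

8.480

Expected counts for N = 378 under a 9:3:4 ratio (total parts = 16):
  agouti: 378 × 9/16 = 212.625
  black: 378 × 3/16 = 70.875
  albino: 378 × 4/16 = 94.5
χ² = Σ (O − E)² / E
  agouti: (240 − 212.625)² / 212.625 = 3.5245
  black: (55 − 70.875)² / 70.875 = 3.5558
  albino: (83 − 94.5)² / 94.5 = 1.3995
χ² = 3.5245 + 3.5558 + 1.3995 = 8.4798 ≈ 8.480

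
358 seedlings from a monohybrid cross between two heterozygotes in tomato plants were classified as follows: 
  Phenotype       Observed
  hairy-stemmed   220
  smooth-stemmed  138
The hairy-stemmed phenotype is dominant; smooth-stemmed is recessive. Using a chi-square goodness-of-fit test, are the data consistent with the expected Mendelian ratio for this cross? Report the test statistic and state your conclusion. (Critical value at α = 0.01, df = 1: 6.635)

35.043; not consistent

For a monohybrid cross between heterozygotes with complete dominance, the expected phenotypic ratio is 3:1.
Total ratio parts = 4. Expected numbers out of 358:
  hairy-stemmed: 358 × 3/4 = 268.5
  smooth-stemmed: 358 × 1/4 = 89.5
χ² = Σ (O − E)² / E
  hairy-stemmed: (220 − 268.5)² / 268.5 = 8.7607
  smooth-stemmed: (138 − 89.5)² / 89.5 = 26.2821
χ² = 8.7607 + 26.2821 = 35.0428 ≈ 35.043
Degrees of freedom = 2 − 1 = 1; critical value at α = 0.01 is 6.635.
Since 35.043 > 6.635, we reject the null hypothesis — the data do not fit the 3:1 ratio.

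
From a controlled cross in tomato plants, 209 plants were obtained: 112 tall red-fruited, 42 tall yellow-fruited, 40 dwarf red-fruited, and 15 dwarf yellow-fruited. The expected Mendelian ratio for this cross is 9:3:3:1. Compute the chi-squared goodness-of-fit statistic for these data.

Total ratio parts = 16. Expected numbers out of 209:
  tall red-fruited: 209 × 9/16 = 117.5625
  tall yellow-fruited: 209 × 3/16 = 39.1875
  dwarf red-fruited: 209 × 3/16 = 39.1875
  dwarf yellow-fruited: 209 × 1/16 = 13.0625
χ² = Σ (O − E)² / E
  tall red-fruited: (112 − 117.5625)² / 117.5625 = 0.2632
  tall yellow-fruited: (42 − 39.1875)² / 39.1875 = 0.2019
  dwarf red-fruited: (40 − 39.1875)² / 39.1875 = 0.0168
  dwarf yellow-fruited: (15 − 13.0625)² / 13.0625 = 0.2874
χ² = 0.2632 + 0.2019 + 0.0168 + 0.2874 = 0.7693 ≈ 0.769

0.769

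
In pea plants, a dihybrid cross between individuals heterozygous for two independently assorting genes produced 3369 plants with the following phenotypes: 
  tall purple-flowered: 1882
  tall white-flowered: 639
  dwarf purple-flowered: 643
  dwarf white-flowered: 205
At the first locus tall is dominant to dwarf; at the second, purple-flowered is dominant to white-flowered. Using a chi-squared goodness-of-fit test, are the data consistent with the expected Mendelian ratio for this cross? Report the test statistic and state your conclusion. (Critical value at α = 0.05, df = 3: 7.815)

A dihybrid F₂ with independent assortment and complete dominance at both loci gives a 9:3:3:1 phenotypic ratio.
Under the 9:3:3:1 hypothesis (Σ ratio = 16, N = 3369):
  tall purple-flowered: 3369 × 9/16 = 1895.0625
  tall white-flowered: 3369 × 3/16 = 631.6875
  dwarf purple-flowered: 3369 × 3/16 = 631.6875
  dwarf white-flowered: 3369 × 1/16 = 210.5625
χ² = Σ (O − E)² / E
  tall purple-flowered: (1882 − 1895.0625)² / 1895.0625 = 0.0900
  tall white-flowered: (639 − 631.6875)² / 631.6875 = 0.0847
  dwarf purple-flowered: (643 − 631.6875)² / 631.6875 = 0.2026
  dwarf white-flowered: (205 − 210.5625)² / 210.5625 = 0.1469
χ² = 0.0900 + 0.0847 + 0.2026 + 0.1469 = 0.5242 ≈ 0.524
Degrees of freedom = 4 − 1 = 3; critical value at α = 0.05 is 7.815.
Since 0.524 < 7.815, we fail to reject the null hypothesis — the data are consistent with the 9:3:3:1 ratio.

0.524; consistent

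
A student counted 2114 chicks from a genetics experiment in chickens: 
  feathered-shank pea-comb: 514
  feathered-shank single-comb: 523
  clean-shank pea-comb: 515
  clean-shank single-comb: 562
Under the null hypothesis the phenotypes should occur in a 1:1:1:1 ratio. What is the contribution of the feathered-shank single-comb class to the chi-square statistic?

0.057

The 1:1:1:1 ratio has 4 parts, so with N = 2114 the expected counts are:
  feathered-shank pea-comb: 2114 × 1/4 = 528.5
  feathered-shank single-comb: 2114 × 1/4 = 528.5
  clean-shank pea-comb: 2114 × 1/4 = 528.5
  clean-shank single-comb: 2114 × 1/4 = 528.5
Contribution of feathered-shank single-comb: (523 − 528.5)² / 528.5 = 0.0572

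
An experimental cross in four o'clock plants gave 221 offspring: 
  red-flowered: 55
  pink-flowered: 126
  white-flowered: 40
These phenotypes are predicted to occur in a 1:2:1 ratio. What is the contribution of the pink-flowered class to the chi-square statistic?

2.174

Total ratio parts = 4. Expected numbers out of 221:
  red-flowered: 221 × 1/4 = 55.25
  pink-flowered: 221 × 2/4 = 110.5
  white-flowered: 221 × 1/4 = 55.25
Contribution of pink-flowered: (126 − 110.5)² / 110.5 = 2.1742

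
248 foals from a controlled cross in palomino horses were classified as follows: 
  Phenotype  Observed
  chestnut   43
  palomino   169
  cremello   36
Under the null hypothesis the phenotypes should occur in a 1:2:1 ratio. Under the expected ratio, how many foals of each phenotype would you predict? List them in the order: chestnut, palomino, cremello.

Expected counts for N = 248 under a 1:2:1 ratio (total parts = 4):
  chestnut: 248 × 1/4 = 62
  palomino: 248 × 2/4 = 124
  cremello: 248 × 1/4 = 62

62, 124, 62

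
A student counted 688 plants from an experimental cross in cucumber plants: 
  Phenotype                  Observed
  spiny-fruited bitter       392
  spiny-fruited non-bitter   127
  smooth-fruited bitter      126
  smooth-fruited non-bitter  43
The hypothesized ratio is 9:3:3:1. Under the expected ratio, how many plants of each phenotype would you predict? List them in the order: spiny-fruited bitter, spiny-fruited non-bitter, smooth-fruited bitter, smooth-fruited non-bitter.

The 9:3:3:1 ratio has 16 parts, so with N = 688 the expected counts are:
  spiny-fruited bitter: 688 × 9/16 = 387
  spiny-fruited non-bitter: 688 × 3/16 = 129
  smooth-fruited bitter: 688 × 3/16 = 129
  smooth-fruited non-bitter: 688 × 1/16 = 43

387, 129, 129, 43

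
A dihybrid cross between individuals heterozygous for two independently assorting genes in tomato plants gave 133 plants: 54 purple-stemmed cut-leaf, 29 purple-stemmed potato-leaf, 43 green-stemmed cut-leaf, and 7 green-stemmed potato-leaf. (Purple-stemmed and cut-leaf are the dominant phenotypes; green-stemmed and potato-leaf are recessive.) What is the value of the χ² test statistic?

19.742

A dihybrid F₂ with independent assortment and complete dominance at both loci gives a 9:3:3:1 phenotypic ratio.
The 9:3:3:1 ratio has 16 parts, so with N = 133 the expected counts are:
  purple-stemmed cut-leaf: 133 × 9/16 = 74.8125
  purple-stemmed potato-leaf: 133 × 3/16 = 24.9375
  green-stemmed cut-leaf: 133 × 3/16 = 24.9375
  green-stemmed potato-leaf: 133 × 1/16 = 8.3125
χ² = Σ (O − E)² / E
  purple-stemmed cut-leaf: (54 − 74.8125)² / 74.8125 = 5.7899
  purple-stemmed potato-leaf: (29 − 24.9375)² / 24.9375 = 0.6618
  green-stemmed cut-leaf: (43 − 24.9375)² / 24.9375 = 13.0829
  green-stemmed potato-leaf: (7 − 8.3125)² / 8.3125 = 0.2072
χ² = 5.7899 + 0.6618 + 13.0829 + 0.2072 = 19.7418 ≈ 19.742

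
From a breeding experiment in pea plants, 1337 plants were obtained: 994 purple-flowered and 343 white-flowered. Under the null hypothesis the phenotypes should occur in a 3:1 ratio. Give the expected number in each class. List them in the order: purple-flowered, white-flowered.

The 3:1 ratio has 4 parts, so with N = 1337 the expected counts are:
  purple-flowered: 1337 × 3/4 = 1002.75
  white-flowered: 1337 × 1/4 = 334.25

1002.75, 334.25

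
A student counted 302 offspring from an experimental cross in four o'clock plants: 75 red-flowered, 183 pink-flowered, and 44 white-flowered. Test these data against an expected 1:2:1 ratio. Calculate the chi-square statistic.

Total ratio parts = 4. Expected numbers out of 302:
  red-flowered: 302 × 1/4 = 75.5
  pink-flowered: 302 × 2/4 = 151
  white-flowered: 302 × 1/4 = 75.5
χ² = Σ (O − E)² / E
  red-flowered: (75 − 75.5)² / 75.5 = 0.0033
  pink-flowered: (183 − 151)² / 151 = 6.7815
  white-flowered: (44 − 75.5)² / 75.5 = 13.1424
χ² = 0.0033 + 6.7815 + 13.1424 = 19.9272 ≈ 19.927

19.927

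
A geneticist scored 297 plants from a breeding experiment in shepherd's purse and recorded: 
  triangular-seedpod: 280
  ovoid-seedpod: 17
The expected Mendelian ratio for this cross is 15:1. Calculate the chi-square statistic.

0.140

Under the 15:1 hypothesis (Σ ratio = 16, N = 297):
  triangular-seedpod: 297 × 15/16 = 278.4375
  ovoid-seedpod: 297 × 1/16 = 18.5625
χ² = Σ (O − E)² / E
  triangular-seedpod: (280 − 278.4375)² / 278.4375 = 0.0088
  ovoid-seedpod: (17 − 18.5625)² / 18.5625 = 0.1315
χ² = 0.0088 + 0.1315 = 0.1403 ≈ 0.140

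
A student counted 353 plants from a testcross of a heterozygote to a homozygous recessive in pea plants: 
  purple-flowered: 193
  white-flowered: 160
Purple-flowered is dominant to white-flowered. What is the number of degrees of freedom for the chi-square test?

A testcross of a heterozygote (Aa × aa) gives a 1:1 phenotypic ratio.
A goodness-of-fit test with 2 phenotype classes has df = 2 − 1 = 1.

1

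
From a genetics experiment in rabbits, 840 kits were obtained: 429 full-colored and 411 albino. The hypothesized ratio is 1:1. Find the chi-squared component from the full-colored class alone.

Total ratio parts = 2. Expected numbers out of 840:
  full-colored: 840 × 1/2 = 420
  albino: 840 × 1/2 = 420
Contribution of full-colored: (429 − 420)² / 420 = 0.1929

0.193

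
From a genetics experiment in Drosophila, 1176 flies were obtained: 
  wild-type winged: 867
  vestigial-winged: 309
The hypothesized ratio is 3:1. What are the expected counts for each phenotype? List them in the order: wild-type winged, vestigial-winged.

882, 294

Expected counts for N = 1176 under a 3:1 ratio (total parts = 4):
  wild-type winged: 1176 × 3/4 = 882
  vestigial-winged: 1176 × 1/4 = 294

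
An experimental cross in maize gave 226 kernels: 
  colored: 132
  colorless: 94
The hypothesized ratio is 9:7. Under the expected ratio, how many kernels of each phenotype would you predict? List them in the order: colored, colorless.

Total ratio parts = 16. Expected numbers out of 226:
  colored: 226 × 9/16 = 127.125
  colorless: 226 × 7/16 = 98.875

127.125, 98.875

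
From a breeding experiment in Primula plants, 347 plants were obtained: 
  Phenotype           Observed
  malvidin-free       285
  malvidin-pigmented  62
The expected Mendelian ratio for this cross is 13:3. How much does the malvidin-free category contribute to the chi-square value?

Total ratio parts = 16. Expected numbers out of 347:
  malvidin-free: 347 × 13/16 = 281.9375
  malvidin-pigmented: 347 × 3/16 = 65.0625
Contribution of malvidin-free: (285 − 281.9375)² / 281.9375 = 0.0333

0.033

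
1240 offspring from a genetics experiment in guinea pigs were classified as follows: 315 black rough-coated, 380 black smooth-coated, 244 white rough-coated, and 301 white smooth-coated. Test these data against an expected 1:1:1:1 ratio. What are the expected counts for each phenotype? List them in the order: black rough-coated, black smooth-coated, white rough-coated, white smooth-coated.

Expected counts for N = 1240 under a 1:1:1:1 ratio (total parts = 4):
  black rough-coated: 1240 × 1/4 = 310
  black smooth-coated: 1240 × 1/4 = 310
  white rough-coated: 1240 × 1/4 = 310
  white smooth-coated: 1240 × 1/4 = 310

310, 310, 310, 310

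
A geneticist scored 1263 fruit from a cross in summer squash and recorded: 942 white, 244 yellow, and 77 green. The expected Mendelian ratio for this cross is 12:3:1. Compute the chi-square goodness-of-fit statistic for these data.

0.295

Under the 12:3:1 hypothesis (Σ ratio = 16, N = 1263):
  white: 1263 × 12/16 = 947.25
  yellow: 1263 × 3/16 = 236.8125
  green: 1263 × 1/16 = 78.9375
χ² = Σ (O − E)² / E
  white: (942 − 947.25)² / 947.25 = 0.0291
  yellow: (244 − 236.8125)² / 236.8125 = 0.2181
  green: (77 − 78.9375)² / 78.9375 = 0.0476
χ² = 0.0291 + 0.2181 + 0.0476 = 0.2948 ≈ 0.295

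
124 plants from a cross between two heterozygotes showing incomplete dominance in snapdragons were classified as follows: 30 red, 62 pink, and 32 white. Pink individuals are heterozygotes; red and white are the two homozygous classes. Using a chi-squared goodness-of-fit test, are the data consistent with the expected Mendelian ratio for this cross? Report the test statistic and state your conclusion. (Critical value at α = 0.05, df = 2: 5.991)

With incomplete dominance, a heterozygote × heterozygote cross gives a 1:2:1 phenotypic ratio.
Total ratio parts = 4. Expected numbers out of 124:
  red: 124 × 1/4 = 31
  pink: 124 × 2/4 = 62
  white: 124 × 1/4 = 31
χ² = Σ (O − E)² / E
  red: (30 − 31)² / 31 = 0.0323
  pink: (62 − 62)² / 62 = 0.0000
  white: (32 − 31)² / 31 = 0.0323
χ² = 0.0323 + 0.0000 + 0.0323 = 0.0646 ≈ 0.065
Degrees of freedom = 3 − 1 = 2; critical value at α = 0.05 is 5.991.
Since 0.065 < 5.991, we fail to reject the null hypothesis — the data are consistent with the 1:2:1 ratio.

0.065; consistent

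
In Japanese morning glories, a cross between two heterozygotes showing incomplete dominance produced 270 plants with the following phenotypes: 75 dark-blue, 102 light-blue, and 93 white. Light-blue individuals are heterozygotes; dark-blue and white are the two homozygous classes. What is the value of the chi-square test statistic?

18.533

With incomplete dominance, a heterozygote × heterozygote cross gives a 1:2:1 phenotypic ratio.
The 1:2:1 ratio has 4 parts, so with N = 270 the expected counts are:
  dark-blue: 270 × 1/4 = 67.5
  light-blue: 270 × 2/4 = 135
  white: 270 × 1/4 = 67.5
χ² = Σ (O − E)² / E
  dark-blue: (75 − 67.5)² / 67.5 = 0.8333
  light-blue: (102 − 135)² / 135 = 8.0667
  white: (93 − 67.5)² / 67.5 = 9.6333
χ² = 0.8333 + 8.0667 + 9.6333 = 18.5333 ≈ 18.533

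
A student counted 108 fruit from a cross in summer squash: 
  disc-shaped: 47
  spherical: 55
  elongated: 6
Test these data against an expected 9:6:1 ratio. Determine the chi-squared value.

The 9:6:1 ratio has 16 parts, so with N = 108 the expected counts are:
  disc-shaped: 108 × 9/16 = 60.75
  spherical: 108 × 6/16 = 40.5
  elongated: 108 × 1/16 = 6.75
χ² = Σ (O − E)² / E
  disc-shaped: (47 − 60.75)² / 60.75 = 3.1121
  spherical: (55 − 40.5)² / 40.5 = 5.1914
  elongated: (6 − 6.75)² / 6.75 = 0.0833
χ² = 3.1121 + 5.1914 + 0.0833 = 8.3868 ≈ 8.387

8.387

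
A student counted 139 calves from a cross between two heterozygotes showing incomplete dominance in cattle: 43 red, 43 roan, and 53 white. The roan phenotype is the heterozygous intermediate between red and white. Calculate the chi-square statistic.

With incomplete dominance, a heterozygote × heterozygote cross gives a 1:2:1 phenotypic ratio.
Total ratio parts = 4. Expected numbers out of 139:
  red: 139 × 1/4 = 34.75
  roan: 139 × 2/4 = 69.5
  white: 139 × 1/4 = 34.75
χ² = Σ (O − E)² / E
  red: (43 − 34.75)² / 34.75 = 1.9586
  roan: (43 − 69.5)² / 69.5 = 10.1043
  white: (53 − 34.75)² / 34.75 = 9.5845
χ² = 1.9586 + 10.1043 + 9.5845 = 21.6474 ≈ 21.647

21.647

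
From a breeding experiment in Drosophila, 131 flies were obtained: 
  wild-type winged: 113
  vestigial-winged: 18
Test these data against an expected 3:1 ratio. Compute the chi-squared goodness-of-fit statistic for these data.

Expected counts for N = 131 under a 3:1 ratio (total parts = 4):
  wild-type winged: 131 × 3/4 = 98.25
  vestigial-winged: 131 × 1/4 = 32.75
χ² = Σ (O − E)² / E
  wild-type winged: (113 − 98.25)² / 98.25 = 2.2144
  vestigial-winged: (18 − 32.75)² / 32.75 = 6.6431
χ² = 2.2144 + 6.6431 = 8.8575 ≈ 8.858

8.858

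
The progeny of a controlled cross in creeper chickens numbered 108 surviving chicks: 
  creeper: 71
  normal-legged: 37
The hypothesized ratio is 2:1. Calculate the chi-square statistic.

0.042

Under the 2:1 hypothesis (Σ ratio = 3, N = 108):
  creeper: 108 × 2/3 = 72
  normal-legged: 108 × 1/3 = 36
χ² = Σ (O − E)² / E
  creeper: (71 − 72)² / 72 = 0.0139
  normal-legged: (37 − 36)² / 36 = 0.0278
χ² = 0.0139 + 0.0278 = 0.0417 ≈ 0.042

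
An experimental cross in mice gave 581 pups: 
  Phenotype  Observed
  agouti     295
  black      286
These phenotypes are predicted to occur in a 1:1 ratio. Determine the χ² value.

0.139

Under the 1:1 hypothesis (Σ ratio = 2, N = 581):
  agouti: 581 × 1/2 = 290.5
  black: 581 × 1/2 = 290.5
χ² = Σ (O − E)² / E
  agouti: (295 − 290.5)² / 290.5 = 0.0697
  black: (286 − 290.5)² / 290.5 = 0.0697
χ² = 0.0697 + 0.0697 = 0.1394 ≈ 0.139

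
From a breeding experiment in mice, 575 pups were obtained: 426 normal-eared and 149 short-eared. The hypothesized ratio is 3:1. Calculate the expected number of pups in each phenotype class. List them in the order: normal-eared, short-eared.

431.25, 143.75

The 3:1 ratio has 4 parts, so with N = 575 the expected counts are:
  normal-eared: 575 × 3/4 = 431.25
  short-eared: 575 × 1/4 = 143.75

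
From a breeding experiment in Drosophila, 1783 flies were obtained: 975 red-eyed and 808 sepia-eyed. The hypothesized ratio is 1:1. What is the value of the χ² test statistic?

15.642

Total ratio parts = 2. Expected numbers out of 1783:
  red-eyed: 1783 × 1/2 = 891.5
  sepia-eyed: 1783 × 1/2 = 891.5
χ² = Σ (O − E)² / E
  red-eyed: (975 − 891.5)² / 891.5 = 7.8208
  sepia-eyed: (808 − 891.5)² / 891.5 = 7.8208
χ² = 7.8208 + 7.8208 = 15.6416 ≈ 15.642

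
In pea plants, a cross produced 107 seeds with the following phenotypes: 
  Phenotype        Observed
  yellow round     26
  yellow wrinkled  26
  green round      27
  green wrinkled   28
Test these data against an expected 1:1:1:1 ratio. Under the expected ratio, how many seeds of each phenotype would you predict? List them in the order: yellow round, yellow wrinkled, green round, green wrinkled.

26.75, 26.75, 26.75, 26.75

Expected counts for N = 107 under a 1:1:1:1 ratio (total parts = 4):
  yellow round: 107 × 1/4 = 26.75
  yellow wrinkled: 107 × 1/4 = 26.75
  green round: 107 × 1/4 = 26.75
  green wrinkled: 107 × 1/4 = 26.75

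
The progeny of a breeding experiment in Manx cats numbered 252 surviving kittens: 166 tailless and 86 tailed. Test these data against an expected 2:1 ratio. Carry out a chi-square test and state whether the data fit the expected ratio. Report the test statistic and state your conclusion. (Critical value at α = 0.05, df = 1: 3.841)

0.071; consistent

Under the 2:1 hypothesis (Σ ratio = 3, N = 252):
  tailless: 252 × 2/3 = 168
  tailed: 252 × 1/3 = 84
χ² = Σ (O − E)² / E
  tailless: (166 − 168)² / 168 = 0.0238
  tailed: (86 − 84)² / 84 = 0.0476
χ² = 0.0238 + 0.0476 = 0.0714 ≈ 0.071
Degrees of freedom = 2 − 1 = 1; critical value at α = 0.05 is 3.841.
Since 0.071 < 3.841, we fail to reject the null hypothesis — the data are consistent with the 2:1 ratio.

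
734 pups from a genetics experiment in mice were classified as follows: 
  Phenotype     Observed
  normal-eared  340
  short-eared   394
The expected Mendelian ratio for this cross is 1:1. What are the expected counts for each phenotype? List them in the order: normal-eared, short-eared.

Total ratio parts = 2. Expected numbers out of 734:
  normal-eared: 734 × 1/2 = 367
  short-eared: 734 × 1/2 = 367

367, 367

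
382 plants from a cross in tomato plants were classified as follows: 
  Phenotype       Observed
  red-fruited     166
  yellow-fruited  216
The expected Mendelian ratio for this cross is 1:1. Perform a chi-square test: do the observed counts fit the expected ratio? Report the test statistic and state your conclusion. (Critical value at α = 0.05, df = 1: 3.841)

6.545; not consistent

The 1:1 ratio has 2 parts, so with N = 382 the expected counts are:
  red-fruited: 382 × 1/2 = 191
  yellow-fruited: 382 × 1/2 = 191
χ² = Σ (O − E)² / E
  red-fruited: (166 − 191)² / 191 = 3.2723
  yellow-fruited: (216 − 191)² / 191 = 3.2723
χ² = 3.2723 + 3.2723 = 6.5446 ≈ 6.545
Degrees of freedom = 2 − 1 = 1; critical value at α = 0.05 is 3.841.
Since 6.545 > 3.841, we reject the null hypothesis — the data do not fit the 1:1 ratio.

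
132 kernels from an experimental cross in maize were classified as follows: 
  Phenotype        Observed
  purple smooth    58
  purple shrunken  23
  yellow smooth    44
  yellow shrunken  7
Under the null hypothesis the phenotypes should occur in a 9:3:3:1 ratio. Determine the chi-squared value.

18.842

Total ratio parts = 16. Expected numbers out of 132:
  purple smooth: 132 × 9/16 = 74.25
  purple shrunken: 132 × 3/16 = 24.75
  yellow smooth: 132 × 3/16 = 24.75
  yellow shrunken: 132 × 1/16 = 8.25
χ² = Σ (O − E)² / E
  purple smooth: (58 − 74.25)² / 74.25 = 3.5564
  purple shrunken: (23 − 24.75)² / 24.75 = 0.1237
  yellow smooth: (44 − 24.75)² / 24.75 = 14.9722
  yellow shrunken: (7 − 8.25)² / 8.25 = 0.1894
χ² = 3.5564 + 0.1237 + 14.9722 + 0.1894 = 18.8417 ≈ 18.842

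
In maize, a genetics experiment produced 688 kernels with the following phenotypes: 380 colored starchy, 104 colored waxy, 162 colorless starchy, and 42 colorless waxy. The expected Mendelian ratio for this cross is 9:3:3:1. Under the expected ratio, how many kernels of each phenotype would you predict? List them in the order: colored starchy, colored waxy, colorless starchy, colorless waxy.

Under the 9:3:3:1 hypothesis (Σ ratio = 16, N = 688):
  colored starchy: 688 × 9/16 = 387
  colored waxy: 688 × 3/16 = 129
  colorless starchy: 688 × 3/16 = 129
  colorless waxy: 688 × 1/16 = 43

387, 129, 129, 43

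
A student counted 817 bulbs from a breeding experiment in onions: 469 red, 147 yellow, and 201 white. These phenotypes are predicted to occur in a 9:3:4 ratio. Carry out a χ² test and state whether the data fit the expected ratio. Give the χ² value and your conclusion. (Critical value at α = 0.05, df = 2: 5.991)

0.495; consistent

Under the 9:3:4 hypothesis (Σ ratio = 16, N = 817):
  red: 817 × 9/16 = 459.5625
  yellow: 817 × 3/16 = 153.1875
  white: 817 × 4/16 = 204.25
χ² = Σ (O − E)² / E
  red: (469 − 459.5625)² / 459.5625 = 0.1938
  yellow: (147 − 153.1875)² / 153.1875 = 0.2499
  white: (201 − 204.25)² / 204.25 = 0.0517
χ² = 0.1938 + 0.2499 + 0.0517 = 0.4954 ≈ 0.495
Degrees of freedom = 3 − 1 = 2; critical value at α = 0.05 is 5.991.
Since 0.495 < 5.991, we fail to reject the null hypothesis — the data are consistent with the 9:3:4 ratio.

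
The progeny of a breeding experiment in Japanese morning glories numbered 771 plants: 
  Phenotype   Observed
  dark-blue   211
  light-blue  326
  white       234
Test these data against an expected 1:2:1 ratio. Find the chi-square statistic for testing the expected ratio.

19.739

Under the 1:2:1 hypothesis (Σ ratio = 4, N = 771):
  dark-blue: 771 × 1/4 = 192.75
  light-blue: 771 × 2/4 = 385.5
  white: 771 × 1/4 = 192.75
χ² = Σ (O − E)² / E
  dark-blue: (211 − 192.75)² / 192.75 = 1.7280
  light-blue: (326 − 385.5)² / 385.5 = 9.1835
  white: (234 − 192.75)² / 192.75 = 8.8278
χ² = 1.7280 + 9.1835 + 8.8278 = 19.7393 ≈ 19.739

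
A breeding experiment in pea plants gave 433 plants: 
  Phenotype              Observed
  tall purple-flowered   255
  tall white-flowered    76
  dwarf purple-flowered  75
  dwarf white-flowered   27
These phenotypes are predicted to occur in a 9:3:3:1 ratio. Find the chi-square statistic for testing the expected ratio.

Total ratio parts = 16. Expected numbers out of 433:
  tall purple-flowered: 433 × 9/16 = 243.5625
  tall white-flowered: 433 × 3/16 = 81.1875
  dwarf purple-flowered: 433 × 3/16 = 81.1875
  dwarf white-flowered: 433 × 1/16 = 27.0625
χ² = Σ (O − E)² / E
  tall purple-flowered: (255 − 243.5625)² / 243.5625 = 0.5371
  tall white-flowered: (76 − 81.1875)² / 81.1875 = 0.3315
  dwarf purple-flowered: (75 − 81.1875)² / 81.1875 = 0.4716
  dwarf white-flowered: (27 − 27.0625)² / 27.0625 = 0.0001
χ² = 0.5371 + 0.3315 + 0.4716 + 0.0001 = 1.3403 ≈ 1.340

1.340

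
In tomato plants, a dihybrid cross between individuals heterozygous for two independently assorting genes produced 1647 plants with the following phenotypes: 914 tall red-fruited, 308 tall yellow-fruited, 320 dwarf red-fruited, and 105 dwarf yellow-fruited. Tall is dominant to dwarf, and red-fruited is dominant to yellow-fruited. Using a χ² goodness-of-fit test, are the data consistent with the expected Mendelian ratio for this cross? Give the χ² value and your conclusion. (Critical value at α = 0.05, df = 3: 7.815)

A dihybrid F₂ with independent assortment and complete dominance at both loci gives a 9:3:3:1 phenotypic ratio.
Under the 9:3:3:1 hypothesis (Σ ratio = 16, N = 1647):
  tall red-fruited: 1647 × 9/16 = 926.4375
  tall yellow-fruited: 1647 × 3/16 = 308.8125
  dwarf red-fruited: 1647 × 3/16 = 308.8125
  dwarf yellow-fruited: 1647 × 1/16 = 102.9375
χ² = Σ (O − E)² / E
  tall red-fruited: (914 − 926.4375)² / 926.4375 = 0.1670
  tall yellow-fruited: (308 − 308.8125)² / 308.8125 = 0.0021
  dwarf red-fruited: (320 − 308.8125)² / 308.8125 = 0.4053
  dwarf yellow-fruited: (105 − 102.9375)² / 102.9375 = 0.0413
χ² = 0.1670 + 0.0021 + 0.4053 + 0.0413 = 0.6157 ≈ 0.616
Degrees of freedom = 4 − 1 = 3; critical value at α = 0.05 is 7.815.
Since 0.616 < 7.815, we fail to reject the null hypothesis — the data are consistent with the 9:3:3:1 ratio.

0.616; consistent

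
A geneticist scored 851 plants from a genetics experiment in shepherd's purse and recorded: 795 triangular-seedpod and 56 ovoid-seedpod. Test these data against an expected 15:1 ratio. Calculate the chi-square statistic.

Under the 15:1 hypothesis (Σ ratio = 16, N = 851):
  triangular-seedpod: 851 × 15/16 = 797.8125
  ovoid-seedpod: 851 × 1/16 = 53.1875
χ² = Σ (O − E)² / E
  triangular-seedpod: (795 − 797.8125)² / 797.8125 = 0.0099
  ovoid-seedpod: (56 − 53.1875)² / 53.1875 = 0.1487
χ² = 0.0099 + 0.1487 = 0.1586 ≈ 0.159

0.159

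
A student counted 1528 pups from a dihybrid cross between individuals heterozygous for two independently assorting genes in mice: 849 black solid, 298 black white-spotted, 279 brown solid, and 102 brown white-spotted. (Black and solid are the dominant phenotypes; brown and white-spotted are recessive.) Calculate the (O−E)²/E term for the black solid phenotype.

A dihybrid F₂ with independent assortment and complete dominance at both loci gives a 9:3:3:1 phenotypic ratio.
Expected counts for N = 1528 under a 9:3:3:1 ratio (total parts = 16):
  black solid: 1528 × 9/16 = 859.5
  black white-spotted: 1528 × 3/16 = 286.5
  brown solid: 1528 × 3/16 = 286.5
  brown white-spotted: 1528 × 1/16 = 95.5
Contribution of black solid: (849 − 859.5)² / 859.5 = 0.1283

0.128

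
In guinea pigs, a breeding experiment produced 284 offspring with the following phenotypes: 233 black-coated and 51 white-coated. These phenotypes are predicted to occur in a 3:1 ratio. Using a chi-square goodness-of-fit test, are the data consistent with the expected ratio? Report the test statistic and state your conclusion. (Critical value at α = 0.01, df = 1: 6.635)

The 3:1 ratio has 4 parts, so with N = 284 the expected counts are:
  black-coated: 284 × 3/4 = 213
  white-coated: 284 × 1/4 = 71
χ² = Σ (O − E)² / E
  black-coated: (233 − 213)² / 213 = 1.8779
  white-coated: (51 − 71)² / 71 = 5.6338
χ² = 1.8779 + 5.6338 = 7.5117 ≈ 7.512
Degrees of freedom = 2 − 1 = 1; critical value at α = 0.01 is 6.635.
Since 7.512 > 6.635, we reject the null hypothesis — the data do not fit the 3:1 ratio.

7.512; not consistent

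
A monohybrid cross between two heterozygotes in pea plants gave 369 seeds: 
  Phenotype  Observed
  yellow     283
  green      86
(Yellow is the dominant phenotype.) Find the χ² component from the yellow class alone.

For a monohybrid cross between heterozygotes with complete dominance, the expected phenotypic ratio is 3:1.
The 3:1 ratio has 4 parts, so with N = 369 the expected counts are:
  yellow: 369 × 3/4 = 276.75
  green: 369 × 1/4 = 92.25
Contribution of yellow: (283 − 276.75)² / 276.75 = 0.1411

0.141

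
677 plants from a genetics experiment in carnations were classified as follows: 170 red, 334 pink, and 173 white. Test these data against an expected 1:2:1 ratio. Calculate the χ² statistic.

Expected counts for N = 677 under a 1:2:1 ratio (total parts = 4):
  red: 677 × 1/4 = 169.25
  pink: 677 × 2/4 = 338.5
  white: 677 × 1/4 = 169.25
χ² = Σ (O − E)² / E
  red: (170 − 169.25)² / 169.25 = 0.0033
  pink: (334 − 338.5)² / 338.5 = 0.0598
  white: (173 − 169.25)² / 169.25 = 0.0831
χ² = 0.0033 + 0.0598 + 0.0831 = 0.1462 ≈ 0.146

0.146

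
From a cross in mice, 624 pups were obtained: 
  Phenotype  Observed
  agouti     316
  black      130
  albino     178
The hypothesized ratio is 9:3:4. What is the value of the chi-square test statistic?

Under the 9:3:4 hypothesis (Σ ratio = 16, N = 624):
  agouti: 624 × 9/16 = 351
  black: 624 × 3/16 = 117
  albino: 624 × 4/16 = 156
χ² = Σ (O − E)² / E
  agouti: (316 − 351)² / 351 = 3.4900
  black: (130 − 117)² / 117 = 1.4444
  albino: (178 − 156)² / 156 = 3.1026
χ² = 3.4900 + 1.4444 + 3.1026 = 8.037

8.037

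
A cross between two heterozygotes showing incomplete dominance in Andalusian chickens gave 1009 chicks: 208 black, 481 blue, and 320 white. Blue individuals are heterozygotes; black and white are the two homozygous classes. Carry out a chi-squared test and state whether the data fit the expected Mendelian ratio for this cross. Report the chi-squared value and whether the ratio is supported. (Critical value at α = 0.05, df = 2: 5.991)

27.054; not consistent

With incomplete dominance, a heterozygote × heterozygote cross gives a 1:2:1 phenotypic ratio.
Total ratio parts = 4. Expected numbers out of 1009:
  black: 1009 × 1/4 = 252.25
  blue: 1009 × 2/4 = 504.5
  white: 1009 × 1/4 = 252.25
χ² = Σ (O − E)² / E
  black: (208 − 252.25)² / 252.25 = 7.7624
  blue: (481 − 504.5)² / 504.5 = 1.0946
  white: (320 − 252.25)² / 252.25 = 18.1965
χ² = 7.7624 + 1.0946 + 18.1965 = 27.0535 ≈ 27.054
Degrees of freedom = 3 − 1 = 2; critical value at α = 0.05 is 5.991.
Since 27.054 > 5.991, we reject the null hypothesis — the data do not fit the 1:2:1 ratio.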